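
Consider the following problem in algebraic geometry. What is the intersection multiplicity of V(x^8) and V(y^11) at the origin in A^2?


The intersection multiplicity of V(x^a) and V(y^b) at the origin is:
I(O; V(x^8), V(y^11)) = dim_k(k[x,y]/(x^8, y^11))
A basis for k[x,y]/(x^8, y^11) is the set of monomials x^i * y^j
where 0 <= i < 8 and 0 <= j < 11.
The number of such monomials is 8 * 11 = 88

88


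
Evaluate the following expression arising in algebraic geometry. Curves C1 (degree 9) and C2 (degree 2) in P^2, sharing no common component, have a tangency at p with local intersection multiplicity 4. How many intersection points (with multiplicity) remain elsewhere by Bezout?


By Bezout's theorem, the total intersection number is d1 * d2.
Total = 9 * 2 = 18
Intersection multiplicity at p = 4
Remaining intersections = 18 - 4 = 14

14


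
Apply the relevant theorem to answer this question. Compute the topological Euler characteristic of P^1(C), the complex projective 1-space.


The complex projective space P^1 has one cell in each even real dimension 0, 2, ..., 2.
The cohomology groups are H^{2k}(P^1) = Z for k = 0,...,1, and 0 otherwise.
Euler characteristic = sum of Betti numbers = 1 per even-dimensional cohomology group.
chi(P^1) = 1 + 1 = 2

2


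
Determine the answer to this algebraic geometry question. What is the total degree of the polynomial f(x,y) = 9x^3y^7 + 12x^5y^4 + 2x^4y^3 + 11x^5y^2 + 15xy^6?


Examine each term for its total degree (sum of exponents).
  Term '9x^3y^7' has total degree 3+7 = 10.
  Term '12x^5y^4' has total degree 5+4 = 9.
  Term '2x^4y^3' has total degree 4+3 = 7.
  Term '11x^5y^2' has total degree 5+2 = 7.
  Term '15xy^6' has total degree 1+6 = 7.
The maximum total degree among all terms is 10.

10


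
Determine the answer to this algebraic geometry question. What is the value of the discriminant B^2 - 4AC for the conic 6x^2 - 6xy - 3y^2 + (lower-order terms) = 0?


The discriminant of a conic Ax^2 + Bxy + Cy^2 + ... = 0 is B^2 - 4AC.
B^2 = (-6)^2 = 36
4AC = 4*6*(-3) = -72
Discriminant = 36 + 72 = 108

108


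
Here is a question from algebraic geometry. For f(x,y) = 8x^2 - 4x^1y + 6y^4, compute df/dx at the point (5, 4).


df/dx = 2*8*x^1 + 1*(-4)*x^0*y
At (5,4): 2*8*5^1 + 1*(-4)*5^0*4
= 80 - 16
= 64

64


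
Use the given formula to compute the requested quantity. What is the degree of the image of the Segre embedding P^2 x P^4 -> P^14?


The degree of the Segre variety P^2 x P^4 is C(m+n, m).
= C(6, 2)
= 15

15


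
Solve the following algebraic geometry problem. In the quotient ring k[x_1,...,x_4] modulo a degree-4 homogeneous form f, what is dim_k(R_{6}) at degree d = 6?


For R = k[x_1,...,x_n]/(f) with f homogeneous of degree e:
The Hilbert series is (1 - t^e)/(1 - t)^n.
So h(d) = C(d+n-1, n-1) - C(d-e+n-1, n-1) for d >= e.
With n=4, e=4, d=6:
C(6+4-1, 4-1) = C(9, 3) = 84
C(6-4+4-1, 4-1) = C(5, 3) = 10
h(6) = 84 - 10 = 74

74


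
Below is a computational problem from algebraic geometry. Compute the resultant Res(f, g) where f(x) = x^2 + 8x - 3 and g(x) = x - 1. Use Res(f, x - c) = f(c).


For Res(f, x - c), we evaluate f at x = c.
f(1) = 1^2 + 8*1 - 3
= 1 + 8 - 3
= 9 - 3 = 6
Res(f, g) = 6

6


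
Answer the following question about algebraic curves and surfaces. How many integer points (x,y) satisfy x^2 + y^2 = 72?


Systematically check integer values of x where x^2 <= 72.
For each valid x, check if 72 - x^2 is a perfect square.
x=6: 72 - 36 = 36, sqrt = 6 (valid)
Total integer solutions found: 4

4


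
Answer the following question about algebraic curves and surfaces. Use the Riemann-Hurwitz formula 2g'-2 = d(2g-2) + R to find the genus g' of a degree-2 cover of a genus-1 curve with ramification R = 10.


Riemann-Hurwitz formula: 2g' - 2 = d(2g - 2) + R
Given: d = 2, g = 1, R = 10
2g' - 2 = 2*(2*1 - 2) + 10
2g' - 2 = 2*0 + 10
2g' - 2 = 0 + 10 = 10
2g' = 12
g' = 6

6


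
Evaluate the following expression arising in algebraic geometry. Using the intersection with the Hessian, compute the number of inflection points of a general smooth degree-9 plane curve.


For a general smooth plane curve C of degree d, the inflection points are
the intersection of C with its Hessian curve, which has degree 3(d-2).
By Bezout, the total intersection number is d * 3(d-2) = 9 * 21 = 189.
For a general curve every flex is ordinary, so each contributes
multiplicity 1 to C·Hess(C), and the number of distinct inflection
points is 3d(d-2).
Inflection points = 3*9*(9-2) = 3*9*7 = 189

189


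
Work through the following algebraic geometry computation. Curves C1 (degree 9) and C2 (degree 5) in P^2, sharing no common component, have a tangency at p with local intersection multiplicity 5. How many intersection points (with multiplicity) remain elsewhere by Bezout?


By Bezout's theorem, the total intersection number is d1 * d2.
Total = 9 * 5 = 45
Intersection multiplicity at p = 5
Remaining intersections = 45 - 5 = 40

40


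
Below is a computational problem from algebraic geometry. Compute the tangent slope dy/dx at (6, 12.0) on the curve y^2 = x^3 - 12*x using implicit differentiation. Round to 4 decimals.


Using implicit differentiation of y^2 = x^3 - 12*x:
2y * dy/dx = 3x^2 - 12
dy/dx = (3x^2 - 12)/(2y)
Numerator: 3*6^2 - 12 = 96
Denominator: 2*12.0 = 24.0
dy/dx = 96/24.0 = 4.0000

4.0000


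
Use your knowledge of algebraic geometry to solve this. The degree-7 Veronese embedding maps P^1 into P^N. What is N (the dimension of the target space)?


The Veronese embedding v_d: P^n -> P^N maps each point to all
degree-d monomials in n+1 homogeneous coordinates.
N = C(n+d, d) - 1
N = C(1+7, 7) - 1
N = C(8, 7) - 1
C(8, 7) = 8
N = 8 - 1 = 7

7


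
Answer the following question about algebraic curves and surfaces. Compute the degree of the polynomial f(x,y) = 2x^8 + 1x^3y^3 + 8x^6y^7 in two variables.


Examine each term for its total degree (sum of exponents).
  Term '2x^8' has total degree 8+0 = 8.
  Term '1x^3y^3' has total degree 3+3 = 6.
  Term '8x^6y^7' has total degree 6+7 = 13.
The maximum total degree among all terms is 13.

13


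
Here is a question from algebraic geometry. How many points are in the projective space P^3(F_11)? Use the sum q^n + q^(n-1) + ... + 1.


P^3(F_11) has (q^(n+1) - 1)/(q - 1) points.
= 11^3 + 11^2 + 11^1 + 11^0
= 1331 + 121 + 11 + 1
= 1464

1464


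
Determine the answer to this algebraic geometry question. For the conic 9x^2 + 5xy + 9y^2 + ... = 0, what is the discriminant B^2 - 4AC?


The discriminant of a conic Ax^2 + Bxy + Cy^2 + ... = 0 is B^2 - 4AC.
B^2 = 5^2 = 25
4AC = 4*9*9 = 324
Discriminant = 25 - 324 = -299

-299


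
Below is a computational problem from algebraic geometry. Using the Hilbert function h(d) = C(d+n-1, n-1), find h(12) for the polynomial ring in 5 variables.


The Hilbert function for the polynomial ring in 5 variables is:
h(d) = C(d+n-1, n-1)
h(12) = C(12+5-1, 5-1) = C(16, 4)
= 16! / (4! * 12!)
= 1820

1820


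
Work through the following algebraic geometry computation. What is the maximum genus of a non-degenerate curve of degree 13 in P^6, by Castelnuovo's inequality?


Castelnuovo's bound: write d - 1 = m(r-1) + epsilon with 0 <= epsilon < r-1.
d - 1 = 13 - 1 = 12
r - 1 = 6 - 1 = 5
12 = 2*5 + 2, so m = 2, epsilon = 2
pi(d, r) = m(m-1)(r-1)/2 + m*epsilon
= 2*1*5/2 + 2*2
= 10/2 + 4
= 5 + 4 = 9

9


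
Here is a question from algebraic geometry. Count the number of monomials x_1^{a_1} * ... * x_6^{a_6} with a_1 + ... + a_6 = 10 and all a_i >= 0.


The number of degree-10 monomials in 6 variables is C(d+n-1, n-1).
= C(10+6-1, 6-1) = C(15, 5)
= 3003

3003


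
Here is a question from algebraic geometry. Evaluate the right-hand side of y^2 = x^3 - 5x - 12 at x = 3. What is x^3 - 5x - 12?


Compute x^3 - 5x - 12 at x = 3:
x^3 = 3^3 = 27
(-5)*x = (-5)*3 = -15
Sum: 27 - 15 - 12 = 0

0


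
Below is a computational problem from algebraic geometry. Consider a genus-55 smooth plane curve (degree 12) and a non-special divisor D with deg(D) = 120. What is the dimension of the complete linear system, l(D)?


First, compute the genus of a smooth plane curve of degree 12:
g = (d-1)(d-2)/2 = (12-1)(12-2)/2 = 55
For a non-special divisor D (i.e., h^1(D) = 0), Riemann-Roch gives:
l(D) = deg(D) - g + 1
Since deg(D) = 120 >= 2g - 1 = 109, D is non-special.
l(D) = 120 - 55 + 1 = 66

66


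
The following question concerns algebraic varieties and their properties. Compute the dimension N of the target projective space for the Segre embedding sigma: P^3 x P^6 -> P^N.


The Segre embedding maps P^m x P^n into P^N via
all products of coordinates from each factor.
N = (m+1)(n+1) - 1
N = (3+1)(6+1) - 1
N = 4*7 - 1
N = 28 - 1 = 27

27


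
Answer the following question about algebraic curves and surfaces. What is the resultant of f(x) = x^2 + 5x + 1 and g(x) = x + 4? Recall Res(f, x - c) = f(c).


For Res(f, x - c), we evaluate f at x = c.
f(-4) = (-4)^2 + 5*(-4) + 1
= 16 - 20 + 1
= -4 + 1 = -3
Res(f, g) = -3

-3


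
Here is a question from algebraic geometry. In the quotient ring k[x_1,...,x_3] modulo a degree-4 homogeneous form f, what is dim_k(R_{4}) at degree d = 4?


For R = k[x_1,...,x_n]/(f) with f homogeneous of degree e:
The Hilbert series is (1 - t^e)/(1 - t)^n.
So h(d) = C(d+n-1, n-1) - C(d-e+n-1, n-1) for d >= e.
With n=3, e=4, d=4:
C(4+3-1, 3-1) = C(6, 2) = 15
C(4-4+3-1, 3-1) = C(2, 2) = 1
h(4) = 15 - 1 = 14

14


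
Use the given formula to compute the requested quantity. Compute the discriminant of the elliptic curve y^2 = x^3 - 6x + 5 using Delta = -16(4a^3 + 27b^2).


Compute each component:
4a^3 = 4*(-6)^3 = 4*(-216) = -864
27b^2 = 27*5^2 = 27*25 = 675
4a^3 + 27b^2 = -864 + 675 = -189
Delta = -16*(-189) = 3024

3024


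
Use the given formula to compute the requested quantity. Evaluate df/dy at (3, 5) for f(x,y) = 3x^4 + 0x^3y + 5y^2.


df/dy = 0*x^3 + 2*5*y^1
At (3,5): 0*3^3 + 2*5*5^1
= 0 + 50
= 50

50


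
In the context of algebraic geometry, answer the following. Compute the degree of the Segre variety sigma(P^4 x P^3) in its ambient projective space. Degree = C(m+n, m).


The degree of the Segre variety P^4 x P^3 is C(m+n, m).
= C(7, 4)
= 35

35


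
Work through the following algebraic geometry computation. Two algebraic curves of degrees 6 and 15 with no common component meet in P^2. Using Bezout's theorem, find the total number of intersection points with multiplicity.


Bezout's theorem states the intersection count equals the product of degrees.
Intersection count = 6 * 15 = 90

90


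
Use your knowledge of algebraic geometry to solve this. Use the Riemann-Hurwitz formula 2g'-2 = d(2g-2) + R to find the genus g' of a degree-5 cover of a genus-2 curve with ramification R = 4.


Riemann-Hurwitz formula: 2g' - 2 = d(2g - 2) + R
Given: d = 5, g = 2, R = 4
2g' - 2 = 5*(2*2 - 2) + 4
2g' - 2 = 5*2 + 4
2g' - 2 = 10 + 4 = 14
2g' = 16
g' = 8

8


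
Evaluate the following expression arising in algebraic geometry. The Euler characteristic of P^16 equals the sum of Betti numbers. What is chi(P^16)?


The complex projective space P^16 has one cell in each even real dimension 0, 2, ..., 32.
The cohomology groups are H^{2k}(P^16) = Z for k = 0,...,16, and 0 otherwise.
Euler characteristic = sum of Betti numbers = 1 per even-dimensional cohomology group.
chi(P^16) = 16 + 1 = 17

17


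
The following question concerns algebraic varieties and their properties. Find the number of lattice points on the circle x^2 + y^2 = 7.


Systematically check integer values of x where x^2 <= 7.
For each valid x, check if 7 - x^2 is a perfect square.
Total integer solutions found: 0

0


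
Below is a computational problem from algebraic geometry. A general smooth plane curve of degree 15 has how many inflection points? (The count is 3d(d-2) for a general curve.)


For a general smooth plane curve C of degree d, the inflection points are
the intersection of C with its Hessian curve, which has degree 3(d-2).
By Bezout, the total intersection number is d * 3(d-2) = 15 * 39 = 585.
For a general curve every flex is ordinary, so each contributes
multiplicity 1 to C·Hess(C), and the number of distinct inflection
points is 3d(d-2).
Inflection points = 3*15*(15-2) = 3*15*13 = 585

585


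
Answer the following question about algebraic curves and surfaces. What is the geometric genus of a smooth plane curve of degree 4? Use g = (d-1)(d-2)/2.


Using the genus formula for smooth plane curves:
g = (d-1)(d-2)/2
g = (4-1)(4-2)/2
g = 3*2/2
g = 6/2 = 3

3


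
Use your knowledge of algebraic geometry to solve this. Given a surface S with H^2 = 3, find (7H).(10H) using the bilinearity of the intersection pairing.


Using bilinearity of the intersection pairing on a surface S:
(aH).(bH) = ab * (H.H)
We have H^2 = 3.
D.E = (7H).(10H) = 7*10*3
= 70*3
= 210

210


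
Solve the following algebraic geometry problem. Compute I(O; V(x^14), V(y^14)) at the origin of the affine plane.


The intersection multiplicity of V(x^a) and V(y^b) at the origin is:
I(O; V(x^14), V(y^14)) = dim_k(k[x,y]/(x^14, y^14))
A basis for k[x,y]/(x^14, y^14) is the set of monomials x^i * y^j
where 0 <= i < 14 and 0 <= j < 14.
The number of such monomials is 14 * 14 = 196

196


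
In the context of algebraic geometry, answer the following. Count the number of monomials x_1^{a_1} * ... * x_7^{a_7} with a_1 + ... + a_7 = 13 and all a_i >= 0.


The number of degree-13 monomials in 7 variables is C(d+n-1, n-1).
= C(13+7-1, 7-1) = C(19, 6)
= 27132

27132


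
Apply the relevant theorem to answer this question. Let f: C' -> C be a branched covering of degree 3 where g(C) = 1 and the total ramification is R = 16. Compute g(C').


Riemann-Hurwitz formula: 2g' - 2 = d(2g - 2) + R
Given: d = 3, g = 1, R = 16
2g' - 2 = 3*(2*1 - 2) + 16
2g' - 2 = 3*0 + 16
2g' - 2 = 0 + 16 = 16
2g' = 18
g' = 9

9


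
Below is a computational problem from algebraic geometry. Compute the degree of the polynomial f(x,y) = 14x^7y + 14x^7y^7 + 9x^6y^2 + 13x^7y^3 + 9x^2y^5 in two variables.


Examine each term for its total degree (sum of exponents).
  Term '14x^7y' has total degree 7+1 = 8.
  Term '14x^7y^7' has total degree 7+7 = 14.
  Term '9x^6y^2' has total degree 6+2 = 8.
  Term '13x^7y^3' has total degree 7+3 = 10.
  Term '9x^2y^5' has total degree 2+5 = 7.
The maximum total degree among all terms is 14.

14


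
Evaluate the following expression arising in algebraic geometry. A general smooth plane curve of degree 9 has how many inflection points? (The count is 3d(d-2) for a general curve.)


For a general smooth plane curve C of degree d, the inflection points are
the intersection of C with its Hessian curve, which has degree 3(d-2).
By Bezout, the total intersection number is d * 3(d-2) = 9 * 21 = 189.
For a general curve every flex is ordinary, so each contributes
multiplicity 1 to C·Hess(C), and the number of distinct inflection
points is 3d(d-2).
Inflection points = 3*9*(9-2) = 3*9*7 = 189

189


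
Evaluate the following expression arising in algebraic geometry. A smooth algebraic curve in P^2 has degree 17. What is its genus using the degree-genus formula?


Using the genus formula for smooth plane curves:
g = (d-1)(d-2)/2
g = (17-1)(17-2)/2
g = 16*15/2
g = 240/2 = 120

120


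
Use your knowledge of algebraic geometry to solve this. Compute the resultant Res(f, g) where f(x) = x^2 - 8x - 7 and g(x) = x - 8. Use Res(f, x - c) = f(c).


For Res(f, x - c), we evaluate f at x = c.
f(8) = 8^2 - 8*8 - 7
= 64 - 64 - 7
= 0 - 7 = -7
Res(f, g) = -7

-7


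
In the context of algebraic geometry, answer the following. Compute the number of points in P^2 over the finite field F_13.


P^2(F_13) has (q^(n+1) - 1)/(q - 1) points.
= 13^2 + 13^1 + 13^0
= 169 + 13 + 1
= 183

183


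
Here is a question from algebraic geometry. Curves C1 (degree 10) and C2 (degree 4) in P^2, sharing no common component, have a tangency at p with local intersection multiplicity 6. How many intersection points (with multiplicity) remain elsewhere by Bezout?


By Bezout's theorem, the total intersection number is d1 * d2.
Total = 10 * 4 = 40
Intersection multiplicity at p = 6
Remaining intersections = 40 - 6 = 34

34


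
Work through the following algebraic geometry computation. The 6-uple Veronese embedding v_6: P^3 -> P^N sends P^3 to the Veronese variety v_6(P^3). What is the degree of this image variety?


The Veronese variety v_6(P^3) has degree d^r.
d^r = 6^3 = 216

216


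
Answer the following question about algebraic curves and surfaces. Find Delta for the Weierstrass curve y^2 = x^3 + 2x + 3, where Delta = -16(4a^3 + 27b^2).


Compute each component:
4a^3 = 4*2^3 = 4*8 = 32
27b^2 = 27*3^2 = 27*9 = 243
4a^3 + 27b^2 = 32 + 243 = 275
Delta = -16*275 = -4400

-4400


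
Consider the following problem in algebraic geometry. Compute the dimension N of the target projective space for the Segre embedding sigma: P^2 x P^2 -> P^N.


The Segre embedding maps P^m x P^n into P^N via
all products of coordinates from each factor.
N = (m+1)(n+1) - 1
N = (2+1)(2+1) - 1
N = 3*3 - 1
N = 9 - 1 = 8

8


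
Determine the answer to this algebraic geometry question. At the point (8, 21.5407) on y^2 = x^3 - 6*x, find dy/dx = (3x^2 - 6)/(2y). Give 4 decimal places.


Using implicit differentiation of y^2 = x^3 - 6*x:
2y * dy/dx = 3x^2 - 6
dy/dx = (3x^2 - 6)/(2y)
Numerator: 3*8^2 - 6 = 186
Denominator: 2*21.5407 = 43.0814
dy/dx = 186/43.0814 = 4.3174

4.3174


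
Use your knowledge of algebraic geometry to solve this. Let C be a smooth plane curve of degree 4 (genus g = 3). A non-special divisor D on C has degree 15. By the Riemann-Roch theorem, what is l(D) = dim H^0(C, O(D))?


First, compute the genus of a smooth plane curve of degree 4:
g = (d-1)(d-2)/2 = (4-1)(4-2)/2 = 3
For a non-special divisor D (i.e., h^1(D) = 0), Riemann-Roch gives:
l(D) = deg(D) - g + 1
Since deg(D) = 15 >= 2g - 1 = 5, D is non-special.
l(D) = 15 - 3 + 1 = 13

13


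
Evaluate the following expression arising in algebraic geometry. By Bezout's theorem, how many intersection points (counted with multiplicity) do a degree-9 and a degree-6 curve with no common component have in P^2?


Bezout's theorem states the intersection count equals the product of degrees.
Intersection count = 9 * 6 = 54

54


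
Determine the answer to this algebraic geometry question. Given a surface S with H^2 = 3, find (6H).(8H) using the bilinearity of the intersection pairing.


Using bilinearity of the intersection pairing on a surface S:
(aH).(bH) = ab * (H.H)
We have H^2 = 3.
D.E = (6H).(8H) = 6*8*3
= 48*3
= 144

144


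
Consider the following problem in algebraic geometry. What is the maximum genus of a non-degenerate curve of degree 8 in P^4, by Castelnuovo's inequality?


Castelnuovo's bound: write d - 1 = m(r-1) + epsilon with 0 <= epsilon < r-1.
d - 1 = 8 - 1 = 7
r - 1 = 4 - 1 = 3
7 = 2*3 + 1, so m = 2, epsilon = 1
pi(d, r) = m(m-1)(r-1)/2 + m*epsilon
= 2*1*3/2 + 2*1
= 6/2 + 2
= 3 + 2 = 5

5


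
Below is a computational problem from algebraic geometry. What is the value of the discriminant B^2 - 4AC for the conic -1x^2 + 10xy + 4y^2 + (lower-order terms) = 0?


The discriminant of a conic Ax^2 + Bxy + Cy^2 + ... = 0 is B^2 - 4AC.
B^2 = 10^2 = 100
4AC = 4*(-1)*4 = -16
Discriminant = 100 + 16 = 116

116


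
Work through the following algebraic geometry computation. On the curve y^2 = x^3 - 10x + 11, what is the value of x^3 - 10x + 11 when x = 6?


Compute x^3 - 10x + 11 at x = 6:
x^3 = 6^3 = 216
(-10)*x = (-10)*6 = -60
Sum: 216 - 60 + 11 = 167

167


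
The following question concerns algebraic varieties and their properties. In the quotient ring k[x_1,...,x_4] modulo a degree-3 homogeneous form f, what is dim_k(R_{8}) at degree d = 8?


For R = k[x_1,...,x_n]/(f) with f homogeneous of degree e:
The Hilbert series is (1 - t^e)/(1 - t)^n.
So h(d) = C(d+n-1, n-1) - C(d-e+n-1, n-1) for d >= e.
With n=4, e=3, d=8:
C(8+4-1, 4-1) = C(11, 3) = 165
C(8-3+4-1, 4-1) = C(8, 3) = 56
h(8) = 165 - 56 = 109

109


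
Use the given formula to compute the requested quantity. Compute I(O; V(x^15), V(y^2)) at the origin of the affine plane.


The intersection multiplicity of V(x^a) and V(y^b) at the origin is:
I(O; V(x^15), V(y^2)) = dim_k(k[x,y]/(x^15, y^2))
A basis for k[x,y]/(x^15, y^2) is the set of monomials x^i * y^j
where 0 <= i < 15 and 0 <= j < 2.
The number of such monomials is 15 * 2 = 30

30


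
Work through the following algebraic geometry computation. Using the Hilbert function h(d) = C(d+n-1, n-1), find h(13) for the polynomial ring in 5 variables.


The Hilbert function for the polynomial ring in 5 variables is:
h(d) = C(d+n-1, n-1)
h(13) = C(13+5-1, 5-1) = C(17, 4)
= 17! / (4! * 13!)
= 2380

2380


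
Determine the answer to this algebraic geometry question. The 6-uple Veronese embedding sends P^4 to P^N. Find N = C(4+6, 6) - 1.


The Veronese embedding v_d: P^n -> P^N maps each point to all
degree-d monomials in n+1 homogeneous coordinates.
N = C(n+d, d) - 1
N = C(4+6, 6) - 1
N = C(10, 6) - 1
C(10, 6) = 210
N = 210 - 1 = 209

209


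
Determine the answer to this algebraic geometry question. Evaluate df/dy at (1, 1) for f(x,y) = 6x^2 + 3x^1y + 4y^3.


df/dy = 3*x^1 + 3*4*y^2
At (1,1): 3*1^1 + 3*4*1^2
= 3 + 12
= 15

15


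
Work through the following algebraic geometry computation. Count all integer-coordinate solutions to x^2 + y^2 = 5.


Systematically check integer values of x where x^2 <= 5.
For each valid x, check if 5 - x^2 is a perfect square.
x=1: 5 - 1 = 4, sqrt = 2 (valid)
x=2: 5 - 4 = 1, sqrt = 1 (valid)
Total integer solutions found: 8

8


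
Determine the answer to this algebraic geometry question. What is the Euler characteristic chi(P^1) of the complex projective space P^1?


The complex projective space P^1 has one cell in each even real dimension 0, 2, ..., 2.
The cohomology groups are H^{2k}(P^1) = Z for k = 0,...,1, and 0 otherwise.
Euler characteristic = sum of Betti numbers = 1 per even-dimensional cohomology group.
chi(P^1) = 1 + 1 = 2

2


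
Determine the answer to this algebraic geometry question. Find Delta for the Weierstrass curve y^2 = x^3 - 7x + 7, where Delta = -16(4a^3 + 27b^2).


Compute each component:
4a^3 = 4*(-7)^3 = 4*(-343) = -1372
27b^2 = 27*7^2 = 27*49 = 1323
4a^3 + 27b^2 = -1372 + 1323 = -49
Delta = -16*(-49) = 784

784


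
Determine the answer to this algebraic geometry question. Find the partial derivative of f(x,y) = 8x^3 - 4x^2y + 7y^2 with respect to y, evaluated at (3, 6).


df/dy = (-4)*x^2 + 2*7*y^1
At (3,6): (-4)*3^2 + 2*7*6^1
= -36 + 84
= 48

48


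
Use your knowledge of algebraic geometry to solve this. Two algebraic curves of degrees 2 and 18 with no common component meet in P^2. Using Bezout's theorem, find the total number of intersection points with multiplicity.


Bezout's theorem states the intersection count equals the product of degrees.
Intersection count = 2 * 18 = 36

36


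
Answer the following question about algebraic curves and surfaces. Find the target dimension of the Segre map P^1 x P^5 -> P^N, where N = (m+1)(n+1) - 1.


The Segre embedding maps P^m x P^n into P^N via
all products of coordinates from each factor.
N = (m+1)(n+1) - 1
N = (1+1)(5+1) - 1
N = 2*6 - 1
N = 12 - 1 = 11

11


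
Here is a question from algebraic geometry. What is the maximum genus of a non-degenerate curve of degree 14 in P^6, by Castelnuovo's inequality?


Castelnuovo's bound: write d - 1 = m(r-1) + epsilon with 0 <= epsilon < r-1.
d - 1 = 14 - 1 = 13
r - 1 = 6 - 1 = 5
13 = 2*5 + 3, so m = 2, epsilon = 3
pi(d, r) = m(m-1)(r-1)/2 + m*epsilon
= 2*1*5/2 + 2*3
= 10/2 + 6
= 5 + 6 = 11

11


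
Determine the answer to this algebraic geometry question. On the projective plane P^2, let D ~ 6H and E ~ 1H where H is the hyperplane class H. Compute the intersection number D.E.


Using bilinearity of the intersection pairing on the projective plane P^2:
(aH).(bH) = ab * (H.H)
We have H^2 = 1 (Bezout).
D.E = (6H).(1H) = 6*1*1
= 6*1
= 6

6


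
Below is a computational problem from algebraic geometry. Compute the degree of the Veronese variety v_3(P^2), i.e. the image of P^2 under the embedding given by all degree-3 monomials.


The Veronese variety v_3(P^2) has degree d^r.
d^r = 3^2 = 9

9


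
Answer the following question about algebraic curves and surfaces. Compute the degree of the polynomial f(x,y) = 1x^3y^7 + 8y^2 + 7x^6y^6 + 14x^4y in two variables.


Examine each term for its total degree (sum of exponents).
  Term '1x^3y^7' has total degree 3+7 = 10.
  Term '8y^2' has total degree 0+2 = 2.
  Term '7x^6y^6' has total degree 6+6 = 12.
  Term '14x^4y' has total degree 4+1 = 5.
The maximum total degree among all terms is 12.

12


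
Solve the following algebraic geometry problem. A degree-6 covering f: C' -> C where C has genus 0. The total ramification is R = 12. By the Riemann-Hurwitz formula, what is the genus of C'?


Riemann-Hurwitz formula: 2g' - 2 = d(2g - 2) + R
Given: d = 6, g = 0, R = 12
2g' - 2 = 6*(2*0 - 2) + 12
2g' - 2 = 6*(-2) + 12
2g' - 2 = -12 + 12 = 0
2g' = 2
g' = 1

1


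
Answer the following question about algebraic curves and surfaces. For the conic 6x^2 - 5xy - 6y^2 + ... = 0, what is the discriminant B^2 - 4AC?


The discriminant of a conic Ax^2 + Bxy + Cy^2 + ... = 0 is B^2 - 4AC.
B^2 = (-5)^2 = 25
4AC = 4*6*(-6) = -144
Discriminant = 25 + 144 = 169

169


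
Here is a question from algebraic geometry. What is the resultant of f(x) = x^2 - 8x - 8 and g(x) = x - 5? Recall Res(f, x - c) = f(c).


For Res(f, x - c), we evaluate f at x = c.
f(5) = 5^2 - 8*5 - 8
= 25 - 40 - 8
= -15 - 8 = -23
Res(f, g) = -23

-23


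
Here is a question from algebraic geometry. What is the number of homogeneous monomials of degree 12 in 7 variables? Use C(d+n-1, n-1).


The number of degree-12 monomials in 7 variables is C(d+n-1, n-1).
= C(12+7-1, 7-1) = C(18, 6)
= 18564

18564


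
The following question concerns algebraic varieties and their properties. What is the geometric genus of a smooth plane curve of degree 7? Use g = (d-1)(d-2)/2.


Using the genus formula for smooth plane curves:
g = (d-1)(d-2)/2
g = (7-1)(7-2)/2
g = 6*5/2
g = 30/2 = 15

15


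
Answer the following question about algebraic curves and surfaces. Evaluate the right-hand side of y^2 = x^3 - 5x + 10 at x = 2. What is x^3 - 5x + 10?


Compute x^3 - 5x + 10 at x = 2:
x^3 = 2^3 = 8
(-5)*x = (-5)*2 = -10
Sum: 8 - 10 + 10 = 8

8


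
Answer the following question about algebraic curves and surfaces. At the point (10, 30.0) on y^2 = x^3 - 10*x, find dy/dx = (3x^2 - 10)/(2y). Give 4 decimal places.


Using implicit differentiation of y^2 = x^3 - 10*x:
2y * dy/dx = 3x^2 - 10
dy/dx = (3x^2 - 10)/(2y)
Numerator: 3*10^2 - 10 = 290
Denominator: 2*30.0 = 60.0
dy/dx = 290/60.0 = 4.8333

4.8333


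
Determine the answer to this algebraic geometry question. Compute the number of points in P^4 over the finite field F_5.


P^4(F_5) has (q^(n+1) - 1)/(q - 1) points.
= 5^4 + 5^3 + 5^2 + 5^1 + 5^0
= 625 + 125 + 25 + 5 + 1
= 781

781


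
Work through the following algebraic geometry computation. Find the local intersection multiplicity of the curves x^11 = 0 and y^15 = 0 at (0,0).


The intersection multiplicity of V(x^a) and V(y^b) at the origin is:
I(O; V(x^11), V(y^15)) = dim_k(k[x,y]/(x^11, y^15))
A basis for k[x,y]/(x^11, y^15) is the set of monomials x^i * y^j
where 0 <= i < 11 and 0 <= j < 15.
The number of such monomials is 11 * 15 = 165

165


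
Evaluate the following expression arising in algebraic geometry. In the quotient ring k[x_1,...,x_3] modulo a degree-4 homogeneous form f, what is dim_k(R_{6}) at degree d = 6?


For R = k[x_1,...,x_n]/(f) with f homogeneous of degree e:
The Hilbert series is (1 - t^e)/(1 - t)^n.
So h(d) = C(d+n-1, n-1) - C(d-e+n-1, n-1) for d >= e.
With n=3, e=4, d=6:
C(6+3-1, 3-1) = C(8, 2) = 28
C(6-4+3-1, 3-1) = C(4, 2) = 6
h(6) = 28 - 6 = 22

22


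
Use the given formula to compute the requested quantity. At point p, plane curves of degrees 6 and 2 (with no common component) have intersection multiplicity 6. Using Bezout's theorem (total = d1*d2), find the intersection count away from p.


By Bezout's theorem, the total intersection number is d1 * d2.
Total = 6 * 2 = 12
Intersection multiplicity at p = 6
Remaining intersections = 12 - 6 = 6

6


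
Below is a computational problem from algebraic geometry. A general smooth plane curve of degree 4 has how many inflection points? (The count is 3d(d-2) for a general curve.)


For a general smooth plane curve C of degree d, the inflection points are
the intersection of C with its Hessian curve, which has degree 3(d-2).
By Bezout, the total intersection number is d * 3(d-2) = 4 * 6 = 24.
For a general curve every flex is ordinary, so each contributes
multiplicity 1 to C·Hess(C), and the number of distinct inflection
points is 3d(d-2).
Inflection points = 3*4*(4-2) = 3*4*2 = 24

24


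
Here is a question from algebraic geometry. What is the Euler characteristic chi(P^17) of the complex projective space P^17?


The complex projective space P^17 has one cell in each even real dimension 0, 2, ..., 34.
The cohomology groups are H^{2k}(P^17) = Z for k = 0,...,17, and 0 otherwise.
Euler characteristic = sum of Betti numbers = 1 per even-dimensional cohomology group.
chi(P^17) = 17 + 1 = 18

18


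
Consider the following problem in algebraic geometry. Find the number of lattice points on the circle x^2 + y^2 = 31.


Systematically check integer values of x where x^2 <= 31.
For each valid x, check if 31 - x^2 is a perfect square.
Total integer solutions found: 0

0


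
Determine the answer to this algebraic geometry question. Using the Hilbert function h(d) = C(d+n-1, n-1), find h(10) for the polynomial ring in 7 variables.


The Hilbert function for the polynomial ring in 7 variables is:
h(d) = C(d+n-1, n-1)
h(10) = C(10+7-1, 7-1) = C(16, 6)
= 16! / (6! * 10!)
= 8008

8008


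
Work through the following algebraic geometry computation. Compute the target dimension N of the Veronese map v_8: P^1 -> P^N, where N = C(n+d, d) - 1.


The Veronese embedding v_d: P^n -> P^N maps each point to all
degree-d monomials in n+1 homogeneous coordinates.
N = C(n+d, d) - 1
N = C(1+8, 8) - 1
N = C(9, 8) - 1
C(9, 8) = 9
N = 9 - 1 = 8

8


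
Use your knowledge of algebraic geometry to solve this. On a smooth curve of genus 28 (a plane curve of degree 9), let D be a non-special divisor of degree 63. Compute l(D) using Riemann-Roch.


First, compute the genus of a smooth plane curve of degree 9:
g = (d-1)(d-2)/2 = (9-1)(9-2)/2 = 28
For a non-special divisor D (i.e., h^1(D) = 0), Riemann-Roch gives:
l(D) = deg(D) - g + 1
Since deg(D) = 63 >= 2g - 1 = 55, D is non-special.
l(D) = 63 - 28 + 1 = 36

36


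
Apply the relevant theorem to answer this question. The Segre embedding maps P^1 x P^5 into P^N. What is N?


The Segre embedding maps P^m x P^n into P^N via
all products of coordinates from each factor.
N = (m+1)(n+1) - 1
N = (1+1)(5+1) - 1
N = 2*6 - 1
N = 12 - 1 = 11

11


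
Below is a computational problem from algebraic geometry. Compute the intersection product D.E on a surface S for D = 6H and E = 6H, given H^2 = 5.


Using bilinearity of the intersection pairing on a surface S:
(aH).(bH) = ab * (H.H)
We have H^2 = 5.
D.E = (6H).(6H) = 6*6*5
= 36*5
= 180

180


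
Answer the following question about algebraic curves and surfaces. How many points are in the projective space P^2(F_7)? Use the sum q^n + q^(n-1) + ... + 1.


P^2(F_7) has (q^(n+1) - 1)/(q - 1) points.
= 7^2 + 7^1 + 7^0
= 49 + 7 + 1
= 57

57


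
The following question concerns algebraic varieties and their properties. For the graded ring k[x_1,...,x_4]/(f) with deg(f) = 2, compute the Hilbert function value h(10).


For R = k[x_1,...,x_n]/(f) with f homogeneous of degree e:
The Hilbert series is (1 - t^e)/(1 - t)^n.
So h(d) = C(d+n-1, n-1) - C(d-e+n-1, n-1) for d >= e.
With n=4, e=2, d=10:
C(10+4-1, 4-1) = C(13, 3) = 286
C(10-2+4-1, 4-1) = C(11, 3) = 165
h(10) = 286 - 165 = 121

121


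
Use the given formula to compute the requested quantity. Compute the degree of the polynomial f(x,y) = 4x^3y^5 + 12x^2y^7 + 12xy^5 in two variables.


Examine each term for its total degree (sum of exponents).
  Term '4x^3y^5' has total degree 3+5 = 8.
  Term '12x^2y^7' has total degree 2+7 = 9.
  Term '12xy^5' has total degree 1+5 = 6.
The maximum total degree among all terms is 9.

9


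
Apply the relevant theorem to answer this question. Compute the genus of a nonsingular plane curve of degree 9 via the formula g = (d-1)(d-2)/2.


Using the genus formula for smooth plane curves:
g = (d-1)(d-2)/2
g = (9-1)(9-2)/2
g = 8*7/2
g = 56/2 = 28

28


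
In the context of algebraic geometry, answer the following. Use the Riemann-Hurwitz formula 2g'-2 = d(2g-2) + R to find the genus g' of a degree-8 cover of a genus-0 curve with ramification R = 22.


Riemann-Hurwitz formula: 2g' - 2 = d(2g - 2) + R
Given: d = 8, g = 0, R = 22
2g' - 2 = 8*(2*0 - 2) + 22
2g' - 2 = 8*(-2) + 22
2g' - 2 = -16 + 22 = 6
2g' = 8
g' = 4

4


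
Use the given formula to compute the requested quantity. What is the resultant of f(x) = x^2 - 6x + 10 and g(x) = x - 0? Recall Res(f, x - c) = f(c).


For Res(f, x - c), we evaluate f at x = c.
f(0) = 0^2 - 6*0 + 10
= 0 + 0 + 10
= 0 + 10 = 10
Res(f, g) = 10

10


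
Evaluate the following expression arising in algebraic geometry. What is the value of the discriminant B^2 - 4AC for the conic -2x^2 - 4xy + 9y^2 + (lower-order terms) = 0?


The discriminant of a conic Ax^2 + Bxy + Cy^2 + ... = 0 is B^2 - 4AC.
B^2 = (-4)^2 = 16
4AC = 4*(-2)*9 = -72
Discriminant = 16 + 72 = 88

88


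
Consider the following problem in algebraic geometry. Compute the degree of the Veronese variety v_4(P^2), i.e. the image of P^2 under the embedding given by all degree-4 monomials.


The Veronese variety v_4(P^2) has degree d^r.
d^r = 4^2 = 16

16


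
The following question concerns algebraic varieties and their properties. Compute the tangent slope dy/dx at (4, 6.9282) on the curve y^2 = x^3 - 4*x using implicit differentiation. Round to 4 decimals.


Using implicit differentiation of y^2 = x^3 - 4*x:
2y * dy/dx = 3x^2 - 4
dy/dx = (3x^2 - 4)/(2y)
Numerator: 3*4^2 - 4 = 44
Denominator: 2*6.9282 = 13.8564
dy/dx = 44/13.8564 = 3.1754

3.1754


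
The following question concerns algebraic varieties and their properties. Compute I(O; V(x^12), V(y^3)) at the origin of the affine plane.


The intersection multiplicity of V(x^a) and V(y^b) at the origin is:
I(O; V(x^12), V(y^3)) = dim_k(k[x,y]/(x^12, y^3))
A basis for k[x,y]/(x^12, y^3) is the set of monomials x^i * y^j
where 0 <= i < 12 and 0 <= j < 3.
The number of such monomials is 12 * 3 = 36

36


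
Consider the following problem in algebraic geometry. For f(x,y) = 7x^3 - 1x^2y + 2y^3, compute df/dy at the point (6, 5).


df/dy = (-1)*x^2 + 3*2*y^2
At (6,5): (-1)*6^2 + 3*2*5^2
= -36 + 150
= 114

114


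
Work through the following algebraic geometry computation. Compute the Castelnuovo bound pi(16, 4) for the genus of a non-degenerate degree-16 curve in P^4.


Castelnuovo's bound: write d - 1 = m(r-1) + epsilon with 0 <= epsilon < r-1.
d - 1 = 16 - 1 = 15
r - 1 = 4 - 1 = 3
15 = 5*3 + 0, so m = 5, epsilon = 0
pi(d, r) = m(m-1)(r-1)/2 + m*epsilon
= 5*4*3/2 + 5*0
= 60/2 + 0
= 30 + 0 = 30

30


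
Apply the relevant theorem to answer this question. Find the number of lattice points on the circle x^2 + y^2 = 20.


Systematically check integer values of x where x^2 <= 20.
For each valid x, check if 20 - x^2 is a perfect square.
x=2: 20 - 4 = 16, sqrt = 4 (valid)
x=4: 20 - 16 = 4, sqrt = 2 (valid)
Total integer solutions found: 8

8


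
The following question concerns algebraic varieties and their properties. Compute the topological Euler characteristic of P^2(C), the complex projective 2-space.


The complex projective space P^2 has one cell in each even real dimension 0, 2, ..., 4.
The cohomology groups are H^{2k}(P^2) = Z for k = 0,...,2, and 0 otherwise.
Euler characteristic = sum of Betti numbers = 1 per even-dimensional cohomology group.
chi(P^2) = 2 + 1 = 3

3


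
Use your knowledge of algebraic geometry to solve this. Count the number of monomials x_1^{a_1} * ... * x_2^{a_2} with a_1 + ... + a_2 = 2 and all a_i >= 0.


The number of degree-2 monomials in 2 variables is C(d+n-1, n-1).
= C(2+2-1, 2-1) = C(3, 1)
= 3

3


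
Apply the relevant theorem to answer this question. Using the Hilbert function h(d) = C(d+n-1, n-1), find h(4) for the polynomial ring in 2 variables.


The Hilbert function for the polynomial ring in 2 variables is:
h(d) = C(d+n-1, n-1)
h(4) = C(4+2-1, 2-1) = C(5, 1)
= 5! / (1! * 4!)
= 5

5


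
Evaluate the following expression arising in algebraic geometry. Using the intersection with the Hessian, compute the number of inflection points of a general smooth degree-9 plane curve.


For a general smooth plane curve C of degree d, the inflection points are
the intersection of C with its Hessian curve, which has degree 3(d-2).
By Bezout, the total intersection number is d * 3(d-2) = 9 * 21 = 189.
For a general curve every flex is ordinary, so each contributes
multiplicity 1 to C·Hess(C), and the number of distinct inflection
points is 3d(d-2).
Inflection points = 3*9*(9-2) = 3*9*7 = 189

189


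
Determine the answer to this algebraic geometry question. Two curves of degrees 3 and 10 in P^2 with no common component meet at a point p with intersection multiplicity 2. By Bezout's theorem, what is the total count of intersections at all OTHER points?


By Bezout's theorem, the total intersection number is d1 * d2.
Total = 3 * 10 = 30
Intersection multiplicity at p = 2
Remaining intersections = 30 - 2 = 28

28


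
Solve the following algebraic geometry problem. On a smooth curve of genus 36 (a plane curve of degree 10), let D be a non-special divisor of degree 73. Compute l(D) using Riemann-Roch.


First, compute the genus of a smooth plane curve of degree 10:
g = (d-1)(d-2)/2 = (10-1)(10-2)/2 = 36
For a non-special divisor D (i.e., h^1(D) = 0), Riemann-Roch gives:
l(D) = deg(D) - g + 1
Since deg(D) = 73 >= 2g - 1 = 71, D is non-special.
l(D) = 73 - 36 + 1 = 38

38


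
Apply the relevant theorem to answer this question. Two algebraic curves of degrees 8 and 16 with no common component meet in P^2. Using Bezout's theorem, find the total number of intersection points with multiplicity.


Bezout's theorem states the intersection count equals the product of degrees.
Intersection count = 8 * 16 = 128

128


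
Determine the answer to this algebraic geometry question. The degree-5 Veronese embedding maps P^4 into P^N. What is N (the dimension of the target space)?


The Veronese embedding v_d: P^n -> P^N maps each point to all
degree-d monomials in n+1 homogeneous coordinates.
N = C(n+d, d) - 1
N = C(4+5, 5) - 1
N = C(9, 5) - 1
C(9, 5) = 126
N = 126 - 1 = 125

125


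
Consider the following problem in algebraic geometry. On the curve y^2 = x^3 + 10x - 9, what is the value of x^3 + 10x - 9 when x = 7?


Compute x^3 + 10x - 9 at x = 7:
x^3 = 7^3 = 343
10*x = 10*7 = 70
Sum: 343 + 70 - 9 = 404

404


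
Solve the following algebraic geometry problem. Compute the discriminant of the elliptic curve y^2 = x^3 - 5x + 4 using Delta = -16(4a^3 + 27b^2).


Compute each component:
4a^3 = 4*(-5)^3 = 4*(-125) = -500
27b^2 = 27*4^2 = 27*16 = 432
4a^3 + 27b^2 = -500 + 432 = -68
Delta = -16*(-68) = 1088

1088


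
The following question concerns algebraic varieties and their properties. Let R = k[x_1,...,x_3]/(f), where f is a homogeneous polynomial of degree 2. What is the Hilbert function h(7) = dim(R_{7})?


For R = k[x_1,...,x_n]/(f) with f homogeneous of degree e:
The Hilbert series is (1 - t^e)/(1 - t)^n.
So h(d) = C(d+n-1, n-1) - C(d-e+n-1, n-1) for d >= e.
With n=3, e=2, d=7:
C(7+3-1, 3-1) = C(9, 2) = 36
C(7-2+3-1, 3-1) = C(7, 2) = 21
h(7) = 36 - 21 = 15

15
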